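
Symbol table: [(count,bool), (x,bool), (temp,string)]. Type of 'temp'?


Lookup 'temp' → type string


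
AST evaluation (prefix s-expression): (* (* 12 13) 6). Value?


Evaluate inner: (* 12 13) = 156
Evaluate root: (* 156 6) = 936
Result: 936


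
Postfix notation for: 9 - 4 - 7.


Left to right (same or higher precedence on left)
Postfix: 9 4 - 7 -


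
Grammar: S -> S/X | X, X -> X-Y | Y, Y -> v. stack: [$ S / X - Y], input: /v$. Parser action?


handle 'X-Y' on top
Action: reduce (X -> X-Y)


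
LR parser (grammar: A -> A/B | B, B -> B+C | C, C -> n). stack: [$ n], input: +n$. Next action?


'n' on top is the handle for C -> n
Action: reduce (C -> n)


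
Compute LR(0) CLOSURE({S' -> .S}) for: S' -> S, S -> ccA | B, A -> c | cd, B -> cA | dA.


Start: S' -> .S
For each item with dot before a nonterminal B, add B -> .γ for every B-production
Closure: [S' -> .S, S -> .ccA, S -> .B, B -> .cA, B -> .dA]


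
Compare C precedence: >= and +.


'+' is additive (level 9); '>=' is relational (level 7)
Higher level binds tighter
'+' has higher precedence than '>='


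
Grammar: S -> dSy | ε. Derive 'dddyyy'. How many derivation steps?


Derivation: S => dSy => ddSyy => dddSyyy => dddyyy
Steps: 4


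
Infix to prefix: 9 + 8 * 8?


'*' binds tighter: tree is (+ 9 (* 8 8))
Prefix: + 9 * 8 8


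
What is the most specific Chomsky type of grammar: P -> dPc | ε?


Single nonterminal LHS, but d^n c^n is not regular
Classification: Type 2 (Context-Free)


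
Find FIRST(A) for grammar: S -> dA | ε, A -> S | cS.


Per alternative of A: FIRST(S) = {d, ε}; FIRST(cS) = {c}
FIRST(A) = {c, d, ε}


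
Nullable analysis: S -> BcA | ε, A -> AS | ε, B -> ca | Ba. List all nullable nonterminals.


A nonterminal is nullable iff some alternative derives ε (directly, or every symbol in it is nullable)
Nullable: {A, S}


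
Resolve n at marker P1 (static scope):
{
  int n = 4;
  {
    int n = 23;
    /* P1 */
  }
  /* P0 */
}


n declared in the same block as P1
n = 23


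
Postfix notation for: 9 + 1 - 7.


Left to right (same or higher precedence on left)
Postfix: 9 1 + 7 -


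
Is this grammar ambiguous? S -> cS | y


right-linear, alternatives start with distinct terminals 'c' vs 'y': unique leftmost derivation
Unambiguous


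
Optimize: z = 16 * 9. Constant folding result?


16 * 9 = 144 at compile time
Optimized: z = 144


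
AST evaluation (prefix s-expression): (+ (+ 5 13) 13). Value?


Evaluate inner: (+ 5 13) = 18
Evaluate root: (+ 18 13) = 31
Result: 31


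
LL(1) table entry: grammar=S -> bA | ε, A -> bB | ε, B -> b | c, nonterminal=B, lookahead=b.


For [B, b]: 'b' ∈ FIRST(b)
Entry: B -> b


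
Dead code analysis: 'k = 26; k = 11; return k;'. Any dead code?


first assignment to k is overwritten before any read
Dead: 'k = 26'


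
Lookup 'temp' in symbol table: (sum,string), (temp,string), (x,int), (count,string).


Lookup 'temp' → type string


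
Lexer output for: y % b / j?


Scan left to right, longest-match per lexeme
Tokens: ID(y), OP(%), ID(b), OP(/), ID(j)


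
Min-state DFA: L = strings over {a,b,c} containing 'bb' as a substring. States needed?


KMP-style automaton: 2 progress states + 1 absorbing accept = 3
Minimal DFA: 3 states


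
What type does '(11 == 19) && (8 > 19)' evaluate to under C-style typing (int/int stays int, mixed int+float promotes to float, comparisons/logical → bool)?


Operand types: bool && bool
Rule: logical operators take bool operands and yield bool
Result type: bool


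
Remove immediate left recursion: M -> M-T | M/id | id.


Left-recursive alternatives: M-T, M/id; non-recursive: id
Introduce M': M -> idM', M' -> -TM' | /idM' | ε


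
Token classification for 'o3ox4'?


Pattern: letter/underscore followed by alphanumerics, not a keyword
Type: IDENTIFIER


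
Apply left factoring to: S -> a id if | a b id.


Common prefix: 'a'
Factored: S -> a S', S' -> id if | b id


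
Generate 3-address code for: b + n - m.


Break into single-operator statements:
t1 = b + n
t2 = t1 - m


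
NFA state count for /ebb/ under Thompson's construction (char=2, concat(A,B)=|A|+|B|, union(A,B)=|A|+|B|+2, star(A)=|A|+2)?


Syntax tree has 3 char leaf(s), 0 union(s), 0 star(s)
chars contribute 3×2 = 6; each union adds +2; each star adds +2
Total: 6 + 0 + 0 = 6 states


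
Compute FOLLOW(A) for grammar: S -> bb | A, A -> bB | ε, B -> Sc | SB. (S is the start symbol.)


$ ∈ FOLLOW(S). For each A -> αBβ: add FIRST(β)\{ε} to FOLLOW(B); if β nullable, add FOLLOW(A).
FOLLOW(A) = {$, b, c}


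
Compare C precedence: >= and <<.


'<<' is shift (level 8); '>=' is relational (level 7)
Higher level binds tighter
'<<' has higher precedence than '>='


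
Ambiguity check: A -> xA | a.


right-linear, alternatives start with distinct terminals 'x' vs 'a': unique leftmost derivation
Unambiguous


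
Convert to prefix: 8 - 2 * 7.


'*' binds tighter: tree is (- 8 (* 2 7))
Prefix: - 8 * 2 7


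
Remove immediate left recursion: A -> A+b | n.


Left-recursive alternatives: A+b; non-recursive: n
Introduce A': A -> nA', A' -> +bA' | ε


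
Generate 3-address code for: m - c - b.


Break into single-operator statements:
t1 = m - c
t2 = t1 - b


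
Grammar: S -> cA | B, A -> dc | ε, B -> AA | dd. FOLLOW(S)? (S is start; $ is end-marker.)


$ ∈ FOLLOW(S). For each A -> αBβ: add FIRST(β)\{ε} to FOLLOW(B); if β nullable, add FOLLOW(A).
FOLLOW(S) = {$}


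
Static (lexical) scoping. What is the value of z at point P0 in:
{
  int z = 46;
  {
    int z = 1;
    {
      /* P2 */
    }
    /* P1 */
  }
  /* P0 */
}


z declared in the same block as P0
z = 46


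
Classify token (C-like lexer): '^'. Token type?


Pattern: operator symbol
Type: OPERATOR


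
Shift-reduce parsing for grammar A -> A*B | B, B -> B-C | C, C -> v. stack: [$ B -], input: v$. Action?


no handle; shift 'v'
Action: shift


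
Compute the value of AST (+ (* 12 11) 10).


Evaluate inner: (* 12 11) = 132
Evaluate root: (+ 132 10) = 142
Result: 142


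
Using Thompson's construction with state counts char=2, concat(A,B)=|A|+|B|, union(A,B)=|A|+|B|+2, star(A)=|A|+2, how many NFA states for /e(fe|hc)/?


Syntax tree has 5 char leaf(s), 1 union(s), 0 star(s)
chars contribute 5×2 = 10; each union adds +2; each star adds +2
Total: 10 + 2 + 0 = 12 states


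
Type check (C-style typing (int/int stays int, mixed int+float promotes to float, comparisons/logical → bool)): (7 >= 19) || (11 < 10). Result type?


Operand types: bool || bool
Rule: logical operators take bool operands and yield bool
Result type: bool


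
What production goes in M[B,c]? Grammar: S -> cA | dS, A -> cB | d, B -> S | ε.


For [B, c]: 'c' ∈ FIRST(S)
Entry: B -> S


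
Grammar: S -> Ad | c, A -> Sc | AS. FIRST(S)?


Per alternative of S: FIRST(Ad) = {c}; FIRST(c) = {c}
FIRST(S) = {c}


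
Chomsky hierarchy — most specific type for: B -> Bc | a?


Left-linear: every RHS is a terminal or one nonterminal followed by a terminal
Classification: Type 3 (Regular)


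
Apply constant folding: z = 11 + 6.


11 + 6 = 17 at compile time
Optimized: z = 17


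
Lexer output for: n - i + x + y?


Scan left to right, longest-match per lexeme
Tokens: ID(n), OP(-), ID(i), OP(+), ID(x), OP(+), ID(y)


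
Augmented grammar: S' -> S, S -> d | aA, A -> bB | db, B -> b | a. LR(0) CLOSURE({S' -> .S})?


Start: S' -> .S
For each item with dot before a nonterminal B, add B -> .γ for every B-production
Closure: [S' -> .S, S -> .d, S -> .aA]


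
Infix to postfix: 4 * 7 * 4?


Left to right (same or higher precedence on left)
Postfix: 4 7 * 4 *


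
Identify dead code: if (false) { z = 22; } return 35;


condition is constant false, so the whole block is unreachable
Dead: 'if (false) { z = 22; }'


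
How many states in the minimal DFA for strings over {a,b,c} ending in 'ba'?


Track the longest suffix of input matching a prefix of 'ba': 3 classes (prefixes of length 0..2)
Minimal DFA: 3 states


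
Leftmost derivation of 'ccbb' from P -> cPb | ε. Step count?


Derivation: P => cPb => ccPbb => ccbb
Steps: 3


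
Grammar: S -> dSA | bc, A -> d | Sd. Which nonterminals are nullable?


A nonterminal is nullable iff some alternative derives ε (directly, or every symbol in it is nullable)
Nullable: {}


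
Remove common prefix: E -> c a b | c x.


Common prefix: 'c'
Factored: E -> c E', E' -> a b | x


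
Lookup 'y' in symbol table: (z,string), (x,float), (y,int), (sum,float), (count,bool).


Lookup 'y' → type int


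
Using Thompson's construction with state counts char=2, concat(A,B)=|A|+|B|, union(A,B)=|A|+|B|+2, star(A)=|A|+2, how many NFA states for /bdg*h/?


Syntax tree has 4 char leaf(s), 0 union(s), 1 star(s)
chars contribute 4×2 = 8; each union adds +2; each star adds +2
Total: 8 + 0 + 2 = 10 states


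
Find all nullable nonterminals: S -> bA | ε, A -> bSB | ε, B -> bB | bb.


A nonterminal is nullable iff some alternative derives ε (directly, or every symbol in it is nullable)
Nullable: {A, S}


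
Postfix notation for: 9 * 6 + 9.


Left to right (same or higher precedence on left)
Postfix: 9 6 * 9 +


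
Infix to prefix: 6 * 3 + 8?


left-to-right (same/higher precedence on left): tree is (+ (* 6 3) 8)
Prefix: + * 6 3 8


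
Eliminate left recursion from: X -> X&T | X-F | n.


Left-recursive alternatives: X&T, X-F; non-recursive: n
Introduce X': X -> nX', X' -> &TX' | -FX' | ε


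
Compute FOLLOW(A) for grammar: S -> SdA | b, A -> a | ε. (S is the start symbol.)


$ ∈ FOLLOW(S). For each A -> αBβ: add FIRST(β)\{ε} to FOLLOW(B); if β nullable, add FOLLOW(A).
FOLLOW(A) = {$, d}


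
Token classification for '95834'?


Pattern: digits only
Type: INTEGER_LITERAL


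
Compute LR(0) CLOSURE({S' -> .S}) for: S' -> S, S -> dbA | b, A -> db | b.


Start: S' -> .S
For each item with dot before a nonterminal B, add B -> .γ for every B-production
Closure: [S' -> .S, S -> .dbA, S -> .b]


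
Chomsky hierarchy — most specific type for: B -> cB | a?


Right-linear: every RHS is a terminal or a terminal followed by one nonterminal
Classification: Type 3 (Regular)


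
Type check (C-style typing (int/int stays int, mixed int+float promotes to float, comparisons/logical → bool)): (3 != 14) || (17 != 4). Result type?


Operand types: bool || bool
Rule: logical operators take bool operands and yield bool
Result type: bool


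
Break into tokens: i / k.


Scan left to right, longest-match per lexeme
Tokens: ID(i), OP(/), ID(k)


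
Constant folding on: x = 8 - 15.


8 - 15 = -7 at compile time
Optimized: x = -7


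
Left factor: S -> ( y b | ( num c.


Common prefix: '('
Factored: S -> ( S', S' -> y b | num c


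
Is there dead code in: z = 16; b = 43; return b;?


z is assigned but never read
Dead: 'z = 16'


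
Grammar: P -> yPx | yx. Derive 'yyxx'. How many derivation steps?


Derivation: P => yPx => yyxx
Steps: 2


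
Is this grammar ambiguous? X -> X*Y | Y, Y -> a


precedence layered via separate nonterminal Y: deterministic
Unambiguous


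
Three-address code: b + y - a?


Break into single-operator statements:
t1 = b + y
t2 = t1 - a


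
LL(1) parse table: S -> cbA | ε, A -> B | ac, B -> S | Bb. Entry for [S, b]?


For [S, b]: ε is nullable and 'b' ∈ FOLLOW(S)
Entry: S -> ε


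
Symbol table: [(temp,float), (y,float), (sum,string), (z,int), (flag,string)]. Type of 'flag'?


Lookup 'flag' → type string


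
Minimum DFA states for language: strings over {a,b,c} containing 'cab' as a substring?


KMP-style automaton: 3 progress states + 1 absorbing accept = 4
Minimal DFA: 4 states


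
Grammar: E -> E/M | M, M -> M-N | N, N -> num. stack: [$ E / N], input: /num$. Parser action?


'N' (not preceded by M-) is the handle for M -> N
Action: reduce (M -> N)


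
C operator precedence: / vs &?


'/' is multiplicative (level 10); '&' is bitwise AND (level 5)
Higher level binds tighter
'/' has higher precedence than '&'


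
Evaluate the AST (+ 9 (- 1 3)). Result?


Evaluate inner: (- 1 3) = -2
Evaluate root: (+ 9 -2) = 7
Result: 7


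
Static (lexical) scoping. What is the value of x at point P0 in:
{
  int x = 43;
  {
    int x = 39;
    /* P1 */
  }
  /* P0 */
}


x declared in the same block as P0
x = 43


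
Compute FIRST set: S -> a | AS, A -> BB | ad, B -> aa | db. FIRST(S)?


Per alternative of S: FIRST(a) = {a}; FIRST(AS) = {a, d}
FIRST(S) = {a, d}


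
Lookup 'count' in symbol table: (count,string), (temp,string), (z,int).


Lookup 'count' → type string


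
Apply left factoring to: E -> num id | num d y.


Common prefix: 'num'
Factored: E -> num E', E' -> id | d y


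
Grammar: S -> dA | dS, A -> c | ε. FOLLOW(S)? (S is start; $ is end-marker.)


$ ∈ FOLLOW(S). For each A -> αBβ: add FIRST(β)\{ε} to FOLLOW(B); if β nullable, add FOLLOW(A).
FOLLOW(S) = {$}


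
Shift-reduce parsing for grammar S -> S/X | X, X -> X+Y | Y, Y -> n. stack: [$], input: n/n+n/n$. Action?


no handle on stack; shift 'n'
Action: shift


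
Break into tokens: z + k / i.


Scan left to right, longest-match per lexeme
Tokens: ID(z), OP(+), ID(k), OP(/), ID(i)


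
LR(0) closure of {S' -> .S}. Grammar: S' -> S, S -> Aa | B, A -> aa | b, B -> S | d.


Start: S' -> .S
For each item with dot before a nonterminal B, add B -> .γ for every B-production
Closure: [S' -> .S, S -> .Aa, S -> .B, A -> .aa, A -> .b, B -> .S, B -> .d]


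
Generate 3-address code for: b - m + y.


Break into single-operator statements:
t1 = b - m
t2 = t1 + y


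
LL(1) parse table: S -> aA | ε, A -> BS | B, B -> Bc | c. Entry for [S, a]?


For [S, a]: 'a' ∈ FIRST(aA)
Entry: S -> aA


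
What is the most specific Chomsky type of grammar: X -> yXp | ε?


Single nonterminal LHS, but y^n p^n is not regular
Classification: Type 2 (Context-Free)


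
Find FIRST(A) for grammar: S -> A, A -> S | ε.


Per alternative of A: FIRST(S) = {ε}; FIRST(ε) = {ε}
FIRST(A) = {ε}


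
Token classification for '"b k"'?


Pattern: double-quoted sequence
Type: STRING_LITERAL


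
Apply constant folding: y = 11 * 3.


11 * 3 = 33 at compile time
Optimized: y = 33


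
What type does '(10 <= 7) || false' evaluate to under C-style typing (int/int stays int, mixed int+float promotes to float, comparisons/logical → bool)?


Operand types: bool || bool
Rule: logical operators take bool operands and yield bool
Result type: bool


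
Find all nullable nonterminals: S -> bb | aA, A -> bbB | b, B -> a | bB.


A nonterminal is nullable iff some alternative derives ε (directly, or every symbol in it is nullable)
Nullable: {}


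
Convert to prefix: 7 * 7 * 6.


left-to-right (same/higher precedence on left): tree is (* (* 7 7) 6)
Prefix: * * 7 7 6


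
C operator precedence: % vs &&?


'%' is multiplicative (level 10); '&&' is logical AND (level 2)
Higher level binds tighter
'%' has higher precedence than '&&'


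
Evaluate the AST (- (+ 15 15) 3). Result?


Evaluate inner: (+ 15 15) = 30
Evaluate root: (- 30 3) = 27
Result: 27


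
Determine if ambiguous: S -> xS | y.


right-linear, alternatives start with distinct terminals 'x' vs 'y': unique leftmost derivation
Unambiguous


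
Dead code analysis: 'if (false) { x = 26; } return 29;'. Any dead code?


condition is constant false, so the whole block is unreachable
Dead: 'if (false) { x = 26; }'


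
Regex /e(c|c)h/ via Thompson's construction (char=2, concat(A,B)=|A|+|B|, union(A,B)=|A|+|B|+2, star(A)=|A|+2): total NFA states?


Syntax tree has 4 char leaf(s), 1 union(s), 0 star(s)
chars contribute 4×2 = 8; each union adds +2; each star adds +2
Total: 8 + 2 + 0 = 10 states


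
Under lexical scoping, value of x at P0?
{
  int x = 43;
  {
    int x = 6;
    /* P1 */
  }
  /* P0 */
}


x declared in the same block as P0
x = 43


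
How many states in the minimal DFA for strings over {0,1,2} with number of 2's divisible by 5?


Track (count of 2) mod 5: states 0..4, accept at 0
Minimal DFA: 5 states


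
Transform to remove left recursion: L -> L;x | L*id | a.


Left-recursive alternatives: L;x, L*id; non-recursive: a
Introduce L': L -> aL', L' -> ;xL' | *idL' | ε


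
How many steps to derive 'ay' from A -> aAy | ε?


Derivation: A => aAy => ay
Steps: 2


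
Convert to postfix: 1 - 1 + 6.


Left to right (same or higher precedence on left)
Postfix: 1 1 - 6 +


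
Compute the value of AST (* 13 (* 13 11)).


Evaluate inner: (* 13 11) = 143
Evaluate root: (* 13 143) = 1859
Result: 1859


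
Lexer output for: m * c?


Scan left to right, longest-match per lexeme
Tokens: ID(m), OP(*), ID(c)


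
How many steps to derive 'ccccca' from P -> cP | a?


Derivation: P => cP => ccP => cccP => ccccP => cccccP => ccccca
Steps: 6


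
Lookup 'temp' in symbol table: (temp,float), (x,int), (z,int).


Lookup 'temp' → type float


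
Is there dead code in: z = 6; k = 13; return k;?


z is assigned but never read
Dead: 'z = 6'


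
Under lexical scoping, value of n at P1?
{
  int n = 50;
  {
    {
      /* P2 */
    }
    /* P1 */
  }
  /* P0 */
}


P1's block does not declare n; resolves to the enclosing declaration at depth 0
n = 50


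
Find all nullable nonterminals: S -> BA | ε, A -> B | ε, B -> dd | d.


A nonterminal is nullable iff some alternative derives ε (directly, or every symbol in it is nullable)
Nullable: {A, S}


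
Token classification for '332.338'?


Pattern: digits with a decimal point
Type: FLOAT_LITERAL


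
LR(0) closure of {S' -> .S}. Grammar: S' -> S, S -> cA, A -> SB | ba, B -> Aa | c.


Start: S' -> .S
For each item with dot before a nonterminal B, add B -> .γ for every B-production
Closure: [S' -> .S, S -> .cA]


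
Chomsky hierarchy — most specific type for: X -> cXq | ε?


Single nonterminal LHS, but c^n q^n is not regular
Classification: Type 2 (Context-Free)


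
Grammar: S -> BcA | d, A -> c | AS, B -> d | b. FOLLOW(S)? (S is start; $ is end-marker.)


$ ∈ FOLLOW(S). For each A -> αBβ: add FIRST(β)\{ε} to FOLLOW(B); if β nullable, add FOLLOW(A).
FOLLOW(S) = {$, b, d}


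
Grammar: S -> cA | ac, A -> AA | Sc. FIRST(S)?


Per alternative of S: FIRST(cA) = {c}; FIRST(ac) = {a}
FIRST(S) = {a, c}


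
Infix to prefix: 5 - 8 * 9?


'*' binds tighter: tree is (- 5 (* 8 9))
Prefix: - 5 * 8 9


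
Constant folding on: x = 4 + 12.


4 + 12 = 16 at compile time
Optimized: x = 16


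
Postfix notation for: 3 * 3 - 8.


Left to right (same or higher precedence on left)
Postfix: 3 3 * 8 -


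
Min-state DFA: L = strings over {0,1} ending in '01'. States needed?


Track the longest suffix of input matching a prefix of '01': 3 classes (prefixes of length 0..2)
Minimal DFA: 3 states


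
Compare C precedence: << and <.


'<<' is shift (level 8); '<' is relational (level 7)
Higher level binds tighter
'<<' has higher precedence than '<'


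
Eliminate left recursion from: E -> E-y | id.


Left-recursive alternatives: E-y; non-recursive: id
Introduce E': E -> idE', E' -> -yE' | ε


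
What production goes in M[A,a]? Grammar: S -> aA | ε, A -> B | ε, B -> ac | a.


For [A, a]: 'a' ∈ FIRST(B)
Entry: A -> B


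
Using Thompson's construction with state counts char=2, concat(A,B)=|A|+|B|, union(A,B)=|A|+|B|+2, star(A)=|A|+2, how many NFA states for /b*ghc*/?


Syntax tree has 4 char leaf(s), 0 union(s), 2 star(s)
chars contribute 4×2 = 8; each union adds +2; each star adds +2
Total: 8 + 0 + 4 = 12 states


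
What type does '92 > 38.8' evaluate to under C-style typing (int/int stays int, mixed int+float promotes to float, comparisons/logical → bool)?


Operand types: int > float
Rule: comparison yields bool
Result type: bool


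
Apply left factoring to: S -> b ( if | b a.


Common prefix: 'b'
Factored: S -> b S', S' -> ( if | a


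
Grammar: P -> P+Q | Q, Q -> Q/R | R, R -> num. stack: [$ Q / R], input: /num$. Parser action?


handle 'Q/R' on top
Action: reduce (Q -> Q/R)


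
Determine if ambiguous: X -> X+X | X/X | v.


'v+v/v' has two parse trees (no precedence encoded between + and /)
Ambiguous


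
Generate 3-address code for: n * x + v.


Break into single-operator statements:
t1 = n * x
t2 = t1 + v


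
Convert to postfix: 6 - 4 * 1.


* has higher precedence, evaluate 4*1 first
Postfix: 6 4 1 * -


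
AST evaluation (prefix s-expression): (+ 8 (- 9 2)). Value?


Evaluate inner: (- 9 2) = 7
Evaluate root: (+ 8 7) = 15
Result: 15


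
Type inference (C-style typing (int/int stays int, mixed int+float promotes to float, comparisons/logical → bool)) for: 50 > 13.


Operand types: int > int
Rule: comparison yields bool
Result type: bool


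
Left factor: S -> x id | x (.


Common prefix: 'x'
Factored: S -> x S', S' -> id | (


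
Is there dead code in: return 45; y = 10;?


statement follows a return and is unreachable
Dead: 'y = 10'


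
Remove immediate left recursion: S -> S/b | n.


Left-recursive alternatives: S/b; non-recursive: n
Introduce S': S -> nS', S' -> /bS' | ε


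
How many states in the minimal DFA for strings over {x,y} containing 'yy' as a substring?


KMP-style automaton: 2 progress states + 1 absorbing accept = 3
Minimal DFA: 3 states


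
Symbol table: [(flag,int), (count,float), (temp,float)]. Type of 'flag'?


Lookup 'flag' → type int


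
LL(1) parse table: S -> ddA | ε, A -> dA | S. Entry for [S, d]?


For [S, d]: 'd' ∈ FIRST(ddA)
Entry: S -> ddA


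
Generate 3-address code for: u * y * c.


Break into single-operator statements:
t1 = u * y
t2 = t1 * c


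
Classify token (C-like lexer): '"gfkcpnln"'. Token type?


Pattern: double-quoted sequence
Type: STRING_LITERAL


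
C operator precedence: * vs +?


'*' is multiplicative (level 10); '+' is additive (level 9)
Higher level binds tighter
'*' has higher precedence than '+'


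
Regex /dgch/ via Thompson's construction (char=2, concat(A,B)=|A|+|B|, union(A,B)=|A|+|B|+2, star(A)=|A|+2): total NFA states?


Syntax tree has 4 char leaf(s), 0 union(s), 0 star(s)
chars contribute 4×2 = 8; each union adds +2; each star adds +2
Total: 8 + 0 + 0 = 8 states


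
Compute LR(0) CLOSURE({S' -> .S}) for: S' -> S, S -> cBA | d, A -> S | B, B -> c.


Start: S' -> .S
For each item with dot before a nonterminal B, add B -> .γ for every B-production
Closure: [S' -> .S, S -> .cBA, S -> .d]


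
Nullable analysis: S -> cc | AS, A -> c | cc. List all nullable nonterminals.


A nonterminal is nullable iff some alternative derives ε (directly, or every symbol in it is nullable)
Nullable: {}


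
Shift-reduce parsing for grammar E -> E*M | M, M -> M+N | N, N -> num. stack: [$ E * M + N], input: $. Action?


handle 'M+N' on top
Action: reduce (M -> M+N)


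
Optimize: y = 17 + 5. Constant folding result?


17 + 5 = 22 at compile time
Optimized: y = 22


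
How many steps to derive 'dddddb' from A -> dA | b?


Derivation: A => dA => ddA => dddA => ddddA => dddddA => dddddb
Steps: 6


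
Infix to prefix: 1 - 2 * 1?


'*' binds tighter: tree is (- 1 (* 2 1))
Prefix: - 1 * 2 1


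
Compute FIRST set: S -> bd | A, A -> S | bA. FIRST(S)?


Per alternative of S: FIRST(bd) = {b}; FIRST(A) = {b}
FIRST(S) = {b}


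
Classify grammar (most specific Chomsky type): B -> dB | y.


Right-linear: every RHS is a terminal or a terminal followed by one nonterminal
Classification: Type 3 (Regular)


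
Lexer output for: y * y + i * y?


Scan left to right, longest-match per lexeme
Tokens: ID(y), OP(*), ID(y), OP(+), ID(i), OP(*), ID(y)


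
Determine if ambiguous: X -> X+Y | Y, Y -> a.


precedence layered via separate nonterminal Y: deterministic
Unambiguous


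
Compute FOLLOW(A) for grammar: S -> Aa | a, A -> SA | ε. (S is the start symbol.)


$ ∈ FOLLOW(S). For each A -> αBβ: add FIRST(β)\{ε} to FOLLOW(B); if β nullable, add FOLLOW(A).
FOLLOW(A) = {a}


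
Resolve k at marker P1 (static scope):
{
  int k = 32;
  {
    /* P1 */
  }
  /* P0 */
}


P1's block does not declare k; resolves to the enclosing declaration at depth 0
k = 32


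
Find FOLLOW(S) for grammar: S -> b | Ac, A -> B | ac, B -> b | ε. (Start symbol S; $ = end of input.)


$ ∈ FOLLOW(S). For each A -> αBβ: add FIRST(β)\{ε} to FOLLOW(B); if β nullable, add FOLLOW(A).
FOLLOW(S) = {$}


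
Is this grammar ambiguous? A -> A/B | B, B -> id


precedence layered via separate nonterminal B: deterministic
Unambiguous


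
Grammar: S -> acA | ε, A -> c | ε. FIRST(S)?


Per alternative of S: FIRST(acA) = {a}; FIRST(ε) = {ε}
FIRST(S) = {a, ε}


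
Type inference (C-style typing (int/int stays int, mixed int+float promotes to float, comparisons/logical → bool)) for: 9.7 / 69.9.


Operand types: float / float
Rule: mixed int/float promotes to float; int/int stays int
Result type: float


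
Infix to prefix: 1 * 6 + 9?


left-to-right (same/higher precedence on left): tree is (+ (* 1 6) 9)
Prefix: + * 1 6 9


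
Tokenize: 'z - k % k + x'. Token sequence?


Scan left to right, longest-match per lexeme
Tokens: ID(z), OP(-), ID(k), OP(%), ID(k), OP(+), ID(x)


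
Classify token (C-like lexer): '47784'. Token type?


Pattern: digits only
Type: INTEGER_LITERAL


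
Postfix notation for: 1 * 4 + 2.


Left to right (same or higher precedence on left)
Postfix: 1 4 * 2 +


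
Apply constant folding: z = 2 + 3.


2 + 3 = 5 at compile time
Optimized: z = 5


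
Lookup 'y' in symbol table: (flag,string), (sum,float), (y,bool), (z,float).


Lookup 'y' → type bool


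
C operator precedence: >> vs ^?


'>>' is shift (level 8); '^' is bitwise XOR (level 4)
Higher level binds tighter
'>>' has higher precedence than '^'


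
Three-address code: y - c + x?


Break into single-operator statements:
t1 = y - c
t2 = t1 + x


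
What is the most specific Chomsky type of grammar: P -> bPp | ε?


Single nonterminal LHS, but b^n p^n is not regular
Classification: Type 2 (Context-Free)


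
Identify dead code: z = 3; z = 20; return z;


first assignment to z is overwritten before any read
Dead: 'z = 3'


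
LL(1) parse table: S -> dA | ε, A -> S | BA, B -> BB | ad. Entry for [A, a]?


For [A, a]: 'a' ∈ FIRST(BA)
Entry: A -> BA


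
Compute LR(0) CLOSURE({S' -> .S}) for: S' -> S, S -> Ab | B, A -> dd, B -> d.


Start: S' -> .S
For each item with dot before a nonterminal B, add B -> .γ for every B-production
Closure: [S' -> .S, S -> .Ab, S -> .B, A -> .dd, B -> .d]


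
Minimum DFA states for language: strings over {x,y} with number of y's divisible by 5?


Track (count of y) mod 5: states 0..4, accept at 0
Minimal DFA: 5 states


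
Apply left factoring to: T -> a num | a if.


Common prefix: 'a'
Factored: T -> a T', T' -> num | if


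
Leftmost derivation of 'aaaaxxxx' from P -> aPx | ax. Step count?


Derivation: P => aPx => aaPxx => aaaPxxx => aaaaxxxx
Steps: 4


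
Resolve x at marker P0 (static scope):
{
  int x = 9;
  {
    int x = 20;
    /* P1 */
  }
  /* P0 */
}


x declared in the same block as P0
x = 9


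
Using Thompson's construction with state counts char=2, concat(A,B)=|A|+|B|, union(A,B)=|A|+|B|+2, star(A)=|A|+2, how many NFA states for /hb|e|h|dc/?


Syntax tree has 6 char leaf(s), 3 union(s), 0 star(s)
chars contribute 6×2 = 12; each union adds +2; each star adds +2
Total: 12 + 6 + 0 = 18 states


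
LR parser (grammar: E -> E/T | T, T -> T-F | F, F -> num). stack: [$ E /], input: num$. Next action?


no handle ('E/' is not any RHS); shift 'num'
Action: shift


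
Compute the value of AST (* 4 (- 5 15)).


Evaluate inner: (- 5 15) = -10
Evaluate root: (* 4 -10) = -40
Result: -40


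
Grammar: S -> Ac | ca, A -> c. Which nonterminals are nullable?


A nonterminal is nullable iff some alternative derives ε (directly, or every symbol in it is nullable)
Nullable: {}


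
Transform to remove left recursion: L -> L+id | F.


Left-recursive alternatives: L+id; non-recursive: F
Introduce L': L -> FL', L' -> +idL' | ε


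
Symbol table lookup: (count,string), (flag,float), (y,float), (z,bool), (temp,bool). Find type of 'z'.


Lookup 'z' → type bool


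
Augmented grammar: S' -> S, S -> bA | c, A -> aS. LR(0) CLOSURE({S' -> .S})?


Start: S' -> .S
For each item with dot before a nonterminal B, add B -> .γ for every B-production
Closure: [S' -> .S, S -> .bA, S -> .c]


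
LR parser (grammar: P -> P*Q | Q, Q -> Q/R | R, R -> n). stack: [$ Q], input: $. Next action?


lookahead ∉ {/} so Q won't extend; reduce P -> Q
Action: reduce (P -> Q)


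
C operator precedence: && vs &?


'&' is bitwise AND (level 5); '&&' is logical AND (level 2)
Higher level binds tighter
'&' has higher precedence than '&&'


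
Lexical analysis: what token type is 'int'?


Pattern: reserved word
Type: KEYWORD


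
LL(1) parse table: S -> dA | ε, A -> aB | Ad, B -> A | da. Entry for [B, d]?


For [B, d]: 'd' ∈ FIRST(da)
Entry: B -> da


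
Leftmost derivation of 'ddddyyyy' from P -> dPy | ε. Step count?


Derivation: P => dPy => ddPyy => dddPyyy => ddddPyyyy => ddddyyyy
Steps: 5


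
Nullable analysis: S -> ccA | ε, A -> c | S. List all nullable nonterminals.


A nonterminal is nullable iff some alternative derives ε (directly, or every symbol in it is nullable)
Nullable: {A, S}


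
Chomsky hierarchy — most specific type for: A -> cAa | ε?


Single nonterminal LHS, but c^n a^n is not regular
Classification: Type 2 (Context-Free)


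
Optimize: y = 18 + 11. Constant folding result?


18 + 11 = 29 at compile time
Optimized: y = 29


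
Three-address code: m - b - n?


Break into single-operator statements:
t1 = m - b
t2 = t1 - n


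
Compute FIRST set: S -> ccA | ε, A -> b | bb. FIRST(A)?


Per alternative of A: FIRST(b) = {b}; FIRST(bb) = {b}
FIRST(A) = {b}


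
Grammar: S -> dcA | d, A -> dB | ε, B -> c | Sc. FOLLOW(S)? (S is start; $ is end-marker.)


$ ∈ FOLLOW(S). For each A -> αBβ: add FIRST(β)\{ε} to FOLLOW(B); if β nullable, add FOLLOW(A).
FOLLOW(S) = {$, c}


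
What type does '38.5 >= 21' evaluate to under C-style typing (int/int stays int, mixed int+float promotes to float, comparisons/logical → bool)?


Operand types: float >= int
Rule: comparison yields bool
Result type: bool


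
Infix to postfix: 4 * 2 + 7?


Left to right (same or higher precedence on left)
Postfix: 4 2 * 7 +


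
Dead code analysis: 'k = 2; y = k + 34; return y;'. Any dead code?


k is read by y's definition; y is returned
No dead code


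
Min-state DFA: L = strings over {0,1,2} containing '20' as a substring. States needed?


KMP-style automaton: 2 progress states + 1 absorbing accept = 3
Minimal DFA: 3 states


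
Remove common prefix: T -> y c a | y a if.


Common prefix: 'y'
Factored: T -> y T', T' -> c a | a if


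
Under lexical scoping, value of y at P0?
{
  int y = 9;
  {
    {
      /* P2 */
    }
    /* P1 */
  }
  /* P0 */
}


y declared in the same block as P0
y = 9


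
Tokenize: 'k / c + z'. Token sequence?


Scan left to right, longest-match per lexeme
Tokens: ID(k), OP(/), ID(c), OP(+), ID(z)


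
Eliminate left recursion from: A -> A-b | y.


Left-recursive alternatives: A-b; non-recursive: y
Introduce A': A -> yA', A' -> -bA' | ε


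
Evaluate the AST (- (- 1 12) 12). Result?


Evaluate inner: (- 1 12) = -11
Evaluate root: (- -11 12) = -23
Result: -23


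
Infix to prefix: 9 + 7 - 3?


left-to-right (same/higher precedence on left): tree is (- (+ 9 7) 3)
Prefix: - + 9 7 3


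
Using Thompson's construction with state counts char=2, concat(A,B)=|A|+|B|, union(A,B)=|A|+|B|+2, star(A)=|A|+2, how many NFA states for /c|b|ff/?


Syntax tree has 4 char leaf(s), 2 union(s), 0 star(s)
chars contribute 4×2 = 8; each union adds +2; each star adds +2
Total: 8 + 4 + 0 = 12 states


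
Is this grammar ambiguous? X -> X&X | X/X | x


'x&x/x' has two parse trees (no precedence encoded between & and /)
Ambiguous


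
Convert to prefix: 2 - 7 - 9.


left-to-right (same/higher precedence on left): tree is (- (- 2 7) 9)
Prefix: - - 2 7 9


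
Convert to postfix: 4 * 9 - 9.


Left to right (same or higher precedence on left)
Postfix: 4 9 * 9 -


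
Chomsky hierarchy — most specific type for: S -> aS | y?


Right-linear: every RHS is a terminal or a terminal followed by one nonterminal
Classification: Type 3 (Regular)


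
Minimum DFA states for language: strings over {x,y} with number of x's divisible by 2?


Track (count of x) mod 2: states 0..1, accept at 0
Minimal DFA: 2 states


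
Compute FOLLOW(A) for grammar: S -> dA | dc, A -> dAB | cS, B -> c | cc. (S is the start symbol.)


$ ∈ FOLLOW(S). For each A -> αBβ: add FIRST(β)\{ε} to FOLLOW(B); if β nullable, add FOLLOW(A).
FOLLOW(A) = {$, c}


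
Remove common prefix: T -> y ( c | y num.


Common prefix: 'y'
Factored: T -> y T', T' -> ( c | num


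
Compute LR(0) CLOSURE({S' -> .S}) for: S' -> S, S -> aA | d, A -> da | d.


Start: S' -> .S
For each item with dot before a nonterminal B, add B -> .γ for every B-production
Closure: [S' -> .S, S -> .aA, S -> .d]


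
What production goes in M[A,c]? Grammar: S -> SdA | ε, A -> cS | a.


For [A, c]: 'c' ∈ FIRST(cS)
Entry: A -> cS


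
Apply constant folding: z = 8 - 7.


8 - 7 = 1 at compile time
Optimized: z = 1


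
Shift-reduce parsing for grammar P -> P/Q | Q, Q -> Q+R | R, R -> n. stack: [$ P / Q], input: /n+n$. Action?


handle 'P/Q' on top; lookahead ∈ FOLLOW(P) = {/, $}
Action: reduce (P -> P/Q)


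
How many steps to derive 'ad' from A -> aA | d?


Derivation: A => aA => ad
Steps: 2


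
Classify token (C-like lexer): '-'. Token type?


Pattern: operator symbol
Type: OPERATOR


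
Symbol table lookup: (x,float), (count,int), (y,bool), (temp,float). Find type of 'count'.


Lookup 'count' → type int


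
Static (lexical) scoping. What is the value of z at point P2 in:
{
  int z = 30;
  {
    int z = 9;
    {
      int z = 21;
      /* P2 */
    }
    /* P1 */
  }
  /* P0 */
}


z declared in the same block as P2
z = 21


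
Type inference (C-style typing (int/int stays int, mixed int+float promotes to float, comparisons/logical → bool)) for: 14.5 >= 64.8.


Operand types: float >= float
Rule: comparison yields bool
Result type: bool


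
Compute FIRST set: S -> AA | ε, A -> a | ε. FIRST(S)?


Per alternative of S: FIRST(AA) = {a, ε}; FIRST(ε) = {ε}
FIRST(S) = {a, ε}


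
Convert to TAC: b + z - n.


Break into single-operator statements:
t1 = b + z
t2 = t1 - n


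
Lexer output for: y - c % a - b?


Scan left to right, longest-match per lexeme
Tokens: ID(y), OP(-), ID(c), OP(%), ID(a), OP(-), ID(b)


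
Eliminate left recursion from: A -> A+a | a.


Left-recursive alternatives: A+a; non-recursive: a
Introduce A': A -> aA', A' -> +aA' | ε


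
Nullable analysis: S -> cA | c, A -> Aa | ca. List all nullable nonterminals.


A nonterminal is nullable iff some alternative derives ε (directly, or every symbol in it is nullable)
Nullable: {}


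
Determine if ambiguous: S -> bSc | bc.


balanced b^n…c^n: each string has a unique parse
Unambiguous


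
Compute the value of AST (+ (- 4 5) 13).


Evaluate inner: (- 4 5) = -1
Evaluate root: (+ -1 13) = 12
Result: 12


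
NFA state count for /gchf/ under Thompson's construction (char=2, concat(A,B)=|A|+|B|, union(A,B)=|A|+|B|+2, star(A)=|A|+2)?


Syntax tree has 4 char leaf(s), 0 union(s), 0 star(s)
chars contribute 4×2 = 8; each union adds +2; each star adds +2
Total: 8 + 0 + 0 = 8 states


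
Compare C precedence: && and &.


'&' is bitwise AND (level 5); '&&' is logical AND (level 2)
Higher level binds tighter
'&' has higher precedence than '&&'


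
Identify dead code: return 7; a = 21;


statement follows a return and is unreachable
Dead: 'a = 21'


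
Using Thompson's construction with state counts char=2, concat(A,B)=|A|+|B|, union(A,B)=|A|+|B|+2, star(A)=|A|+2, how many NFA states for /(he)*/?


Syntax tree has 2 char leaf(s), 0 union(s), 1 star(s)
chars contribute 2×2 = 4; each union adds +2; each star adds +2
Total: 4 + 0 + 2 = 6 states


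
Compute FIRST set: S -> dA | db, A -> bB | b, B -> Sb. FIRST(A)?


Per alternative of A: FIRST(bB) = {b}; FIRST(b) = {b}
FIRST(A) = {b}


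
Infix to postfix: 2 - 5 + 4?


Left to right (same or higher precedence on left)
Postfix: 2 5 - 4 +


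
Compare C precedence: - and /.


'/' is multiplicative (level 10); '-' is additive (level 9)
Higher level binds tighter
'/' has higher precedence than '-'


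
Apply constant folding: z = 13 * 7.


13 * 7 = 91 at compile time
Optimized: z = 91


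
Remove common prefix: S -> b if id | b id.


Common prefix: 'b'
Factored: S -> b S', S' -> if id | id


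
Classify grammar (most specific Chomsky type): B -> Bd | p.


Left-linear: every RHS is a terminal or one nonterminal followed by a terminal
Classification: Type 3 (Regular)


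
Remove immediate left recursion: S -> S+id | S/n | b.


Left-recursive alternatives: S+id, S/n; non-recursive: b
Introduce S': S -> bS', S' -> +idS' | /nS' | ε


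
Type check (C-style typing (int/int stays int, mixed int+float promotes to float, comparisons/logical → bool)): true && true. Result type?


Operand types: bool && bool
Rule: logical operators take bool operands and yield bool
Result type: bool


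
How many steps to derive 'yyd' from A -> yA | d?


Derivation: A => yA => yyA => yyd
Steps: 3


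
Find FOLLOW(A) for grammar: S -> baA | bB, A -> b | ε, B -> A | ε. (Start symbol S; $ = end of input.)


$ ∈ FOLLOW(S). For each A -> αBβ: add FIRST(β)\{ε} to FOLLOW(B); if β nullable, add FOLLOW(A).
FOLLOW(A) = {$}


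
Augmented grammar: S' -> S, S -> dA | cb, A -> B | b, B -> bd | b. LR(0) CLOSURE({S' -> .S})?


Start: S' -> .S
For each item with dot before a nonterminal B, add B -> .γ for every B-production
Closure: [S' -> .S, S -> .dA, S -> .cb]


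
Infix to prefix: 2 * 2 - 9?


left-to-right (same/higher precedence on left): tree is (- (* 2 2) 9)
Prefix: - * 2 2 9


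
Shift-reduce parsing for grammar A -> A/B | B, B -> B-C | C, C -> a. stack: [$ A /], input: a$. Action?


no handle ('A/' is not any RHS); shift 'a'
Action: shift


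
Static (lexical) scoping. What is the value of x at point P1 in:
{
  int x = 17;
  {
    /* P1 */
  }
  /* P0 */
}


P1's block does not declare x; resolves to the enclosing declaration at depth 0
x = 17


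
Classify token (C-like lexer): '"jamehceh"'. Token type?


Pattern: double-quoted sequence
Type: STRING_LITERAL


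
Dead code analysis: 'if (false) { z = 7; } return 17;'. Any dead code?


condition is constant false, so the whole block is unreachable
Dead: 'if (false) { z = 7; }'
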